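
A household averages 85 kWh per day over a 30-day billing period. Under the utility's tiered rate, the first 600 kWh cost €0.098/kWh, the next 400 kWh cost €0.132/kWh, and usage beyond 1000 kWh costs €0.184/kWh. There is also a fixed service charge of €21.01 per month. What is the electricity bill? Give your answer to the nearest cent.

Usage = 85 kWh/day × 30 days = 2550 kWh
First 600 kWh × €0.098 = €58.80
Next 400 kWh × €0.132 = €52.80
Remaining 1550 kWh × €0.184 = €285.20
Energy charge = €396.80; + service €21.01 = €417.81

€417.81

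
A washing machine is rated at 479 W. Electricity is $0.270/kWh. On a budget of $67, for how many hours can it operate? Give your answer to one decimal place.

518.1 h

Energy budget = $67 / $0.270 per kWh = 248.1 kWh = 248,148 Wh
Runtime = 248,148 Wh / 479 W = 518.1 h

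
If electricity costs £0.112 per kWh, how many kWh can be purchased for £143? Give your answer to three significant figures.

£143 / £0.112 per kWh = 1,277 kWh

1280 kWh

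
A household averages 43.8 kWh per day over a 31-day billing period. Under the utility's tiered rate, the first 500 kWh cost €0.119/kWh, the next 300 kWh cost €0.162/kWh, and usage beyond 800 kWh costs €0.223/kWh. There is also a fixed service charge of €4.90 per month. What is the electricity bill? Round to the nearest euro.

Usage = 43.8 kWh/day × 31 days = 1357.8 kWh
First 500 kWh × €0.119 = €59.50
Next 300 kWh × €0.162 = €48.60
Remaining 557.8 kWh × €0.223 = €124.39
Energy charge = €232.49; + service €4.90 = €237.39 ≈ €237

€237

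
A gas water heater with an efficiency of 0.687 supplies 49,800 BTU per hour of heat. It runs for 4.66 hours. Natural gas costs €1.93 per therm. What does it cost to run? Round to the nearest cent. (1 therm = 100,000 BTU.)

€6.52

Heat delivered = 49,800 BTU/h × 4.66 h = 232,068 BTU
Gas input = 232,068 / 0.687 = 337,799 BTU
= 337,799 / 100,000 = 3.378 therm
Cost = 3.378 × €1.93/therm = €6.52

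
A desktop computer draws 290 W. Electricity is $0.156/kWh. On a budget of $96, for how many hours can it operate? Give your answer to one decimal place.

Energy budget = $96 / $0.156 per kWh = 615.4 kWh = 615,385 Wh
Runtime = 615,385 Wh / 290 W = 2,122 h

2122.0 h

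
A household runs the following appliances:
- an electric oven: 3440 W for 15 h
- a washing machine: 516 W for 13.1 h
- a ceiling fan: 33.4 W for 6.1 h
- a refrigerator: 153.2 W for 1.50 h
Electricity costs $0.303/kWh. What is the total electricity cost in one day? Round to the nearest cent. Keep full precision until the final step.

electric oven: 3440 W × 15 h = 51,600 Wh = 51.6 kWh
washing machine: 516 W × 13.1 h = 6,760 Wh = 6.76 kWh
ceiling fan: 33.4 W × 6.1 h = 204 Wh = 0.2037 kWh
refrigerator: 153.2 W × 1.50 h = 230 Wh = 0.2298 kWh
Total energy = 51.6 + 6.76 + 0.2037 + 0.2298 = 58.79 kWh
Cost = 58.79 kWh × $0.303 = $17.81

$17.81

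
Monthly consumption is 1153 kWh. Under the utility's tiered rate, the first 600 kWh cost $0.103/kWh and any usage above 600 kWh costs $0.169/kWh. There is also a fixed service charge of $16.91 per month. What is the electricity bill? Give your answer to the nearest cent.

$172.17

First 600 kWh × $0.103 = $61.80
Remaining 553 kWh × $0.169 = $93.46
Energy charge = $155.26; + service $16.91 = $172.17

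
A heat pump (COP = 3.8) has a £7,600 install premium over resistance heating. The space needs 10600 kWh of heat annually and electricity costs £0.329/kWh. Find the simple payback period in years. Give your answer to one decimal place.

Resistance: 10600 kWh × £0.329 = £3,487.40/yr
Heat pump: 10600 / 3.8 = 2789 kWh in → × £0.329 = £917.74/yr
Annual savings = £2,569.66
Payback = £7,600 / £2,569.66 = 2.96 years

3.0 years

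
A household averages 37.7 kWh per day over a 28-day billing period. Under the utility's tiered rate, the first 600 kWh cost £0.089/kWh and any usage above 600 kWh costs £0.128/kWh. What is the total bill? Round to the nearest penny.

Usage = 37.7 kWh/day × 28 days = 1055.6 kWh
First 600 kWh × £0.089 = £53.40
Remaining 455.6 kWh × £0.128 = £58.32
Total = £111.72

£111.72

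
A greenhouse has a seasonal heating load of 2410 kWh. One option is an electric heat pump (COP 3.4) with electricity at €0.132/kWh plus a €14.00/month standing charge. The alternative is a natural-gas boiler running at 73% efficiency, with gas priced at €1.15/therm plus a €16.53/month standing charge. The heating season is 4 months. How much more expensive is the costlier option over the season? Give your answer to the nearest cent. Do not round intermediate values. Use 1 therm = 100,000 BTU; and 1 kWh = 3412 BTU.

€46.09

Heat load = 2410 kWh × 3412 = 8,222,920 BTU
Gas: input = 8,222,920 / 0.73 = 11,264,274 BTU = 112.6 therm → 112.6 × €1.15 = €129.54; + 4 × €16.53 standing = €195.66
Heat pump: 8,222,920 BTU / 3412 = 2,410 kWh heat; / 3.4 = 708.8 kWh in → × €0.132 = €93.56; + 4 × €14.00 standing = €149.56
Difference = |€195.66 − €149.56| = €46.09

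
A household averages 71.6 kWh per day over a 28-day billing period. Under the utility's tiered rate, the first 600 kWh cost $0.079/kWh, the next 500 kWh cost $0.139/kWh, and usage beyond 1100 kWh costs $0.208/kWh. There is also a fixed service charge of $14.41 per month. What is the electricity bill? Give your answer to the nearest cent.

$319.51

Usage = 71.6 kWh/day × 28 days = 2004.8 kWh
First 600 kWh × $0.079 = $47.40
Next 500 kWh × $0.139 = $69.50
Remaining 904.8 kWh × $0.208 = $188.20
Energy charge = $305.10; + service $14.41 = $319.51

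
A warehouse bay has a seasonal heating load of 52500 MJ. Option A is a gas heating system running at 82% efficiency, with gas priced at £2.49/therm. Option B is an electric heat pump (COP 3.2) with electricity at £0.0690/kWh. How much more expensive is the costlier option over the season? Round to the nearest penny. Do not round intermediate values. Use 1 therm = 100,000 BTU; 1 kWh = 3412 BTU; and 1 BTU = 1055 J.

£1196.61

Heat load = 52500 MJ = 52,500,000,000 J / 1055 = 49,763,033 BTU
Gas: input = 49,763,033 / 0.82 = 60,686,626 BTU = 606.9 therm → 606.9 × £2.49 = £1,511.10
Heat pump: 49,763,033 BTU / 3412 = 14,580 kWh heat; / 3.2 = 4,558 kWh in → × £0.0690 = £314.48
Difference = |£1,511.10 − £314.48| = £1,196.61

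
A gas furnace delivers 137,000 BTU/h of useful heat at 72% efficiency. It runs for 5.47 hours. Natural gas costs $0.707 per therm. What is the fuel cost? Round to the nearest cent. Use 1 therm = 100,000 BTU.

Heat delivered = 137,000 BTU/h × 5.47 h = 749,390 BTU
Gas input = 749,390 / 0.72 = 1,040,819 BTU
= 1,040,819 / 100,000 = 10.41 therm
Cost = 10.41 × $0.707/therm = $7.36

$7.36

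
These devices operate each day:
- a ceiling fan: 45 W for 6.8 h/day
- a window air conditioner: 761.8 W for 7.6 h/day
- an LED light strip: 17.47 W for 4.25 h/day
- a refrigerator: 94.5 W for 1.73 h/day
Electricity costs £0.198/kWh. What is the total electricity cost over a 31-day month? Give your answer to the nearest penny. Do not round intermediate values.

£38.87

ceiling fan: 45 W × 6.8 h × 31 d = 9,486 Wh = 9.486 kWh
window air conditioner: 761.8 W × 7.6 h × 31 d = 179,480 Wh = 179.5 kWh
LED light strip: 17.47 W × 4.25 h × 31 d = 2,302 Wh = 2.302 kWh
refrigerator: 94.5 W × 1.73 h × 31 d = 5,068 Wh = 5.068 kWh
Total energy = 9.486 + 179.5 + 2.302 + 5.068 = 196.3 kWh
Cost = 196.3 kWh × £0.198 = £38.87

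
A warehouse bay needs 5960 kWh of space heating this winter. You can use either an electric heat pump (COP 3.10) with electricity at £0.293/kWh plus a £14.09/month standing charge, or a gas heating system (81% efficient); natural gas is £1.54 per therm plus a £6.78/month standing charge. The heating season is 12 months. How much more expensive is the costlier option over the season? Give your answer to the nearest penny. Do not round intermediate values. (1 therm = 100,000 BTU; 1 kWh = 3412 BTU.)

Heat load = 5960 kWh × 3412 = 20,335,520 BTU
Gas: input = 20,335,520 / 0.81 = 25,105,580 BTU = 251.1 therm → 251.1 × £1.54 = £386.63; + 12 × £6.78 standing = £467.99
Heat pump: 20,335,520 BTU / 3412 = 5,960 kWh heat; / 3.10 = 1,923 kWh in → × £0.293 = £563.32; + 12 × £14.09 standing = £732.40
Difference = |£467.99 − £732.40| = £264.41

£264.41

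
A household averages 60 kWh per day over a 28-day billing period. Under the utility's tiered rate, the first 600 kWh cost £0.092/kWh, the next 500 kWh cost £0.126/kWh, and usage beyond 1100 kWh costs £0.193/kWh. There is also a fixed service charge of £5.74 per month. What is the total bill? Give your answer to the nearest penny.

Usage = 60 kWh/day × 28 days = 1680 kWh
First 600 kWh × £0.092 = £55.20
Next 500 kWh × £0.126 = £63.00
Remaining 580 kWh × £0.193 = £111.94
Energy charge = £230.14; + service £5.74 = £235.88

£235.88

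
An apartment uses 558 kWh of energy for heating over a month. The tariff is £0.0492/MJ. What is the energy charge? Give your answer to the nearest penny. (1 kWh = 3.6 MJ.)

£98.83

558 kWh × (3.6 MJ/kWh) = 2,009 MJ
Cost = 2,009 MJ × £0.0492/MJ = £98.83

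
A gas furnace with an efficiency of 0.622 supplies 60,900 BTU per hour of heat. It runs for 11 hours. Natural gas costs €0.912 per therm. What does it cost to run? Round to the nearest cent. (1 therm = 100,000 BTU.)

Heat delivered = 60,900 BTU/h × 11 h = 669,900 BTU
Gas input = 669,900 / 0.622 = 1,077,010 BTU
= 1,077,010 / 100,000 = 10.77 therm
Cost = 10.77 × €0.912/therm = €9.82

€9.82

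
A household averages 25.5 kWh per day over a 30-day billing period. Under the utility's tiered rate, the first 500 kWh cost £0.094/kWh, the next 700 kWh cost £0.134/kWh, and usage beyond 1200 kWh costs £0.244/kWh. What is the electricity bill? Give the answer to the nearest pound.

£83

Usage = 25.5 kWh/day × 30 days = 765 kWh
First 500 kWh × £0.094 = £47.00
Next 265 kWh × £0.134 = £35.51
Remaining tier: 0 kWh (not reached)
Total = £82.51 ≈ £83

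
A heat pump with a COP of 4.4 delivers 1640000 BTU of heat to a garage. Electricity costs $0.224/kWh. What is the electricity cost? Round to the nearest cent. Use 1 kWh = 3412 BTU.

$24.47

Heat delivered = 1,640,000 BTU / 3412 = 480.7 kWh
Electrical input = 480.7 kWh / 4.4 = 109.2 kWh
Cost = 109.2 × $0.224/kWh = $24.47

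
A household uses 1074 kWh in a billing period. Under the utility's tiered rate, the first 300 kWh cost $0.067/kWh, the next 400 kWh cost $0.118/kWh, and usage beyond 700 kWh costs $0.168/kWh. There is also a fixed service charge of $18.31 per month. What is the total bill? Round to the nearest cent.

First 300 kWh × $0.067 = $20.10
Next 400 kWh × $0.118 = $47.20
Remaining 374 kWh × $0.168 = $62.83
Energy charge = $130.13; + service $18.31 = $148.44

$148.44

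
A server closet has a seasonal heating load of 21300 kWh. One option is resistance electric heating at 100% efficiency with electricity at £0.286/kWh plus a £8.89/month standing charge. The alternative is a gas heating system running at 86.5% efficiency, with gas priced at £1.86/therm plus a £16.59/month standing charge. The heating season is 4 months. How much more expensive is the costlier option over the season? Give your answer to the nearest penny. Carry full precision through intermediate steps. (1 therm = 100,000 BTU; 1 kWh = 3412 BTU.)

£4498.26

Heat load = 21300 kWh × 3412 = 72,675,600 BTU
Gas: input = 72,675,600 / 0.865 = 84,018,035 BTU = 840.2 therm → 840.2 × £1.86 = £1,562.74; + 4 × £16.59 standing = £1,629.10
Electric: 72,675,600 BTU / 3412 = 21,300 kWh → × £0.286 = £6,091.80; + 4 × £8.89 standing = £6,127.36
Difference = |£1,629.10 − £6,127.36| = £4,498.26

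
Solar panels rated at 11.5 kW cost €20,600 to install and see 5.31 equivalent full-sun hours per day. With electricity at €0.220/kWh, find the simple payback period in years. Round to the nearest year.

4 years

Daily generation = 11.5 kW × 5.31 h = 61.06 kWh
Annual generation = 61.06 × 365 = 22289 kWh
Annual savings = 22289 × €0.220 = €4,903.52
Payback = €20,600 / €4,903.52 = 4.2 years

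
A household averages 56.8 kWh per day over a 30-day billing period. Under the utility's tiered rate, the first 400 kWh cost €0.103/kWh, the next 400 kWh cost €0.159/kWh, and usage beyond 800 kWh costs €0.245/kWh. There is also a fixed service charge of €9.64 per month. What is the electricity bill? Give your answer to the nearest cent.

€335.92

Usage = 56.8 kWh/day × 30 days = 1704 kWh
First 400 kWh × €0.103 = €41.20
Next 400 kWh × €0.159 = €63.60
Remaining 904 kWh × €0.245 = €221.48
Energy charge = €326.28; + service €9.64 = €335.92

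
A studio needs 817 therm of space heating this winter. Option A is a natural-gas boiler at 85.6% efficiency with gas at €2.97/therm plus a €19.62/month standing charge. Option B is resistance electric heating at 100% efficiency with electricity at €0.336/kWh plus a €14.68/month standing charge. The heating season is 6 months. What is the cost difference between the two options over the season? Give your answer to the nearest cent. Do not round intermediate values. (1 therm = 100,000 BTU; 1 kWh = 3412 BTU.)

€5181.16

Heat load = 817 therm × 100,000 = 81,700,000 BTU
Gas: input = 81,700,000 / 0.856 = 95,443,925 BTU = 954.4 therm → 954.4 × €2.97 = €2,834.68; + 6 × €19.62 standing = €2,952.40
Electric: 81,700,000 BTU / 3412 = 23,940 kWh → × €0.336 = €8,045.49; + 6 × €14.68 standing = €8,133.57
Difference = |€2,952.40 − €8,133.57| = €5,181.16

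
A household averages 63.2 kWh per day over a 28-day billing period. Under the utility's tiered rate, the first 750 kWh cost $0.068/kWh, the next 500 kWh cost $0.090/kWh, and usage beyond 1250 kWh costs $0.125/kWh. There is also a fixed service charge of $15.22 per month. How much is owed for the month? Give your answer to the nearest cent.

$176.17

Usage = 63.2 kWh/day × 28 days = 1769.6 kWh
First 750 kWh × $0.068 = $51.00
Next 500 kWh × $0.090 = $45.00
Remaining 519.6 kWh × $0.125 = $64.95
Energy charge = $160.95; + service $15.22 = $176.17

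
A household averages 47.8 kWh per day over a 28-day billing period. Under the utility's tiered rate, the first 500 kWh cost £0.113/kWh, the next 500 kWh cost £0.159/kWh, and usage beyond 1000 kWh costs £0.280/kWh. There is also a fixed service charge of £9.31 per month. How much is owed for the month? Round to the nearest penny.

£240.06

Usage = 47.8 kWh/day × 28 days = 1338.4 kWh
First 500 kWh × £0.113 = £56.50
Next 500 kWh × £0.159 = £79.50
Remaining 338.4 kWh × £0.280 = £94.75
Energy charge = £230.75; + service £9.31 = £240.06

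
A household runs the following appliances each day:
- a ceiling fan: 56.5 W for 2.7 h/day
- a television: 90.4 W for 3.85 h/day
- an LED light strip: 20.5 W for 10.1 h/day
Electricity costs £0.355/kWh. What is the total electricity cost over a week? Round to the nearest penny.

£1.76

ceiling fan: 56.5 W × 2.7 h × 7 d = 1,068 Wh = 1.068 kWh
television: 90.4 W × 3.85 h × 7 d = 2,436 Wh = 2.436 kWh
LED light strip: 20.5 W × 10.1 h × 7 d = 1,449 Wh = 1.449 kWh
Total energy = 1.068 + 2.436 + 1.449 = 4.953 kWh
Cost = 4.953 kWh × £0.355 = £1.76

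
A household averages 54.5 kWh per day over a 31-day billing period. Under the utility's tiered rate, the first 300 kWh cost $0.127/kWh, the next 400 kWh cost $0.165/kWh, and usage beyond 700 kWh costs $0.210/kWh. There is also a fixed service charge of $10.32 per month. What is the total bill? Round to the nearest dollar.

$322

Usage = 54.5 kWh/day × 31 days = 1689.5 kWh
First 300 kWh × $0.127 = $38.10
Next 400 kWh × $0.165 = $66.00
Remaining 989.5 kWh × $0.210 = $207.79
Energy charge = $311.89; + service $10.32 = $322.21 ≈ $322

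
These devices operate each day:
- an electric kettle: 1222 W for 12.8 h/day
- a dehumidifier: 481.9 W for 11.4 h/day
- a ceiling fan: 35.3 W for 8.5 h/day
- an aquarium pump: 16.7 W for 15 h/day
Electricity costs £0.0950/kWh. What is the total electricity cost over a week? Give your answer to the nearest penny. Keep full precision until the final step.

£14.42

electric kettle: 1222 W × 12.8 h × 7 d = 109,491 Wh = 109.5 kWh
dehumidifier: 481.9 W × 11.4 h × 7 d = 38,456 Wh = 38.46 kWh
ceiling fan: 35.3 W × 8.5 h × 7 d = 2,100 Wh = 2.1 kWh
aquarium pump: 16.7 W × 15 h × 7 d = 1,754 Wh = 1.754 kWh
Total energy = 109.5 + 38.46 + 2.1 + 1.754 = 151.8 kWh
Cost = 151.8 kWh × £0.0950 = £14.42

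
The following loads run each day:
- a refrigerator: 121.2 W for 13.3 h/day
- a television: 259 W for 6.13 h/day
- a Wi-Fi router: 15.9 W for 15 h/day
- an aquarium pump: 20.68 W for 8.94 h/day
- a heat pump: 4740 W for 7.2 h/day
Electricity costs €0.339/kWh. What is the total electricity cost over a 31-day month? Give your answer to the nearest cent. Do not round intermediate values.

refrigerator: 121.2 W × 13.3 h × 31 d = 49,971 Wh = 49.97 kWh
television: 259 W × 6.13 h × 31 d = 49,218 Wh = 49.22 kWh
Wi-Fi router: 15.9 W × 15 h × 31 d = 7,394 Wh = 7.394 kWh
aquarium pump: 20.68 W × 8.94 h × 31 d = 5,731 Wh = 5.731 kWh
heat pump: 4740 W × 7.2 h × 31 d = 1,057,968 Wh = 1,058 kWh
Total energy = 49.97 + 49.22 + 7.394 + 5.731 + 1,058 = 1,170 kWh
Cost = 1,170 kWh × €0.339 = €396.73

€396.73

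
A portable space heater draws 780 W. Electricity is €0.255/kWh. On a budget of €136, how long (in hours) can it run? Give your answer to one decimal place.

683.8 h

Energy budget = €136 / €0.255 per kWh = 533.3 kWh = 533,333 Wh
Runtime = 533,333 Wh / 780 W = 683.8 h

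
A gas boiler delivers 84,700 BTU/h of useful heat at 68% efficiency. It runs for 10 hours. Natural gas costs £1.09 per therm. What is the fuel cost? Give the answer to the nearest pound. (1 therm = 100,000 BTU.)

Heat delivered = 84,700 BTU/h × 10 h = 847,000 BTU
Gas input = 847,000 / 0.68 = 1,245,588 BTU
= 1,245,588 / 100,000 = 12.46 therm
Cost = 12.46 × £1.09/therm = £13.58 ≈ £14

£14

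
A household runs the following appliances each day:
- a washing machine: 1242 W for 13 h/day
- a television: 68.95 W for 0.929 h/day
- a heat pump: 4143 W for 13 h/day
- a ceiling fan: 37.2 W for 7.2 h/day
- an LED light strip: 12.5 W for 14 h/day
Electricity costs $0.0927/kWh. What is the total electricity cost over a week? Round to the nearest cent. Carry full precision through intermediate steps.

$45.76

washing machine: 1242 W × 13 h × 7 d = 113,022 Wh = 113 kWh
television: 68.95 W × 0.929 h × 7 d = 448 Wh = 0.4484 kWh
heat pump: 4143 W × 13 h × 7 d = 377,013 Wh = 377 kWh
ceiling fan: 37.2 W × 7.2 h × 7 d = 1,875 Wh = 1.875 kWh
LED light strip: 12.5 W × 14 h × 7 d = 1,225 Wh = 1.225 kWh
Total energy = 113 + 0.4484 + 377 + 1.875 + 1.225 = 493.6 kWh
Cost = 493.6 kWh × $0.0927 = $45.76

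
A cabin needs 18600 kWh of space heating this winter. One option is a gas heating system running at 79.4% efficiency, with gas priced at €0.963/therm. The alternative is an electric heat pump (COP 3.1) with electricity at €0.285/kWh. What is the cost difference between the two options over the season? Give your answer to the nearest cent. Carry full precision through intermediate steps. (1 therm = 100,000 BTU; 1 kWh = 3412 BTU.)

€940.29

Heat load = 18600 kWh × 3412 = 63,463,200 BTU
Gas: input = 63,463,200 / 0.794 = 79,928,463 BTU = 799.3 therm → 799.3 × €0.963 = €769.71
Heat pump: 63,463,200 BTU / 3412 = 18,600 kWh heat; / 3.1 = 6,000 kWh in → × €0.285 = €1,710.00
Difference = |€769.71 − €1,710.00| = €940.29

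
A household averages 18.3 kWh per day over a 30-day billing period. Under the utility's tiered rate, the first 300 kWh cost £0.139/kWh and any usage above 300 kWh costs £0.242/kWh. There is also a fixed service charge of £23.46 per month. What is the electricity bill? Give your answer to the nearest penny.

Usage = 18.3 kWh/day × 30 days = 549 kWh
First 300 kWh × £0.139 = £41.70
Remaining 249 kWh × £0.242 = £60.26
Energy charge = £101.96; + service £23.46 = £125.42

£125.42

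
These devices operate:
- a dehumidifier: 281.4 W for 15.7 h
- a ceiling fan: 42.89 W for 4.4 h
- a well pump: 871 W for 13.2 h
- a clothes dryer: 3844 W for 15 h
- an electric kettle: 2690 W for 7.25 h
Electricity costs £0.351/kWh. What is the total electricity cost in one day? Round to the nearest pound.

dehumidifier: 281.4 W × 15.7 h = 4,418 Wh = 4.418 kWh
ceiling fan: 42.89 W × 4.4 h = 189 Wh = 0.1887 kWh
well pump: 871 W × 13.2 h = 11,497 Wh = 11.5 kWh
clothes dryer: 3844 W × 15 h = 57,660 Wh = 57.66 kWh
electric kettle: 2690 W × 7.25 h = 19,502 Wh = 19.5 kWh
Total energy = 4.418 + 0.1887 + 11.5 + 57.66 + 19.5 = 93.27 kWh
Cost = 93.27 kWh × £0.351 = £32.74 ≈ £33

£33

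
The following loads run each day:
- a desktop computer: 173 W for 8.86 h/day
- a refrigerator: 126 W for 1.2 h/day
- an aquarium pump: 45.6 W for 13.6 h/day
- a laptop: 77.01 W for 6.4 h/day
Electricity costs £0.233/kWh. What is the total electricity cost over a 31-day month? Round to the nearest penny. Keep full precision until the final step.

£20.20

desktop computer: 173 W × 8.86 h × 31 d = 47,516 Wh = 47.52 kWh
refrigerator: 126 W × 1.2 h × 31 d = 4,687 Wh = 4.687 kWh
aquarium pump: 45.6 W × 13.6 h × 31 d = 19,225 Wh = 19.22 kWh
laptop: 77.01 W × 6.4 h × 31 d = 15,279 Wh = 15.28 kWh
Total energy = 47.52 + 4.687 + 19.22 + 15.28 = 86.71 kWh
Cost = 86.71 kWh × £0.233 = £20.20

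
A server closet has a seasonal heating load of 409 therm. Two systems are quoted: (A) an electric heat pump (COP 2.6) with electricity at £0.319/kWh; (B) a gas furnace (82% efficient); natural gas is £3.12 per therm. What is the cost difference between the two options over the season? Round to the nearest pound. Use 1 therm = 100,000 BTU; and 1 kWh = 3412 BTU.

Heat load = 409 therm × 100,000 = 40,900,000 BTU
Gas: input = 40,900,000 / 0.82 = 49,878,049 BTU = 498.8 therm → 498.8 × £3.12 = £1,556.20
Heat pump: 40,900,000 BTU / 3412 = 11,990 kWh heat; / 2.6 = 4,610 kWh in → × £0.319 = £1,470.73
Difference = |£1,556.20 − £1,470.73| = £85.47 ≈ £85

£85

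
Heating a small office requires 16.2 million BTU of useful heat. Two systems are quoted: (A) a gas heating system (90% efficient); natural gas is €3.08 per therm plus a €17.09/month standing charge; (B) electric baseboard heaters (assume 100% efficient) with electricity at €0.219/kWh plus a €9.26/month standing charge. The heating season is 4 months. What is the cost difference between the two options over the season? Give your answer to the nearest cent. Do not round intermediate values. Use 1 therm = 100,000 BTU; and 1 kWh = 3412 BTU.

Heat load = 16.2 × 10⁶ BTU = 16,200,000 BTU
Gas: input = 16,200,000 / 0.900 = 18,000,000 BTU = 180 therm → 180 × €3.08 = €554.40; + 4 × €17.09 standing = €622.76
Electric: 16,200,000 BTU / 3412 = 4,748 kWh → × €0.219 = €1,039.80; + 4 × €9.26 standing = €1,076.84
Difference = |€622.76 − €1,076.84| = €454.08

€454.08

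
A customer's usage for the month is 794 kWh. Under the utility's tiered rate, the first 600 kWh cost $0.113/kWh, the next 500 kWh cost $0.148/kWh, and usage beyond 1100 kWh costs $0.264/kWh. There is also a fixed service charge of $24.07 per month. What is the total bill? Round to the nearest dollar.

First 600 kWh × $0.113 = $67.80
Next 194 kWh × $0.148 = $28.71
Remaining tier: 0 kWh (not reached)
Energy charge = $96.51; + service $24.07 = $120.58 ≈ $121

$121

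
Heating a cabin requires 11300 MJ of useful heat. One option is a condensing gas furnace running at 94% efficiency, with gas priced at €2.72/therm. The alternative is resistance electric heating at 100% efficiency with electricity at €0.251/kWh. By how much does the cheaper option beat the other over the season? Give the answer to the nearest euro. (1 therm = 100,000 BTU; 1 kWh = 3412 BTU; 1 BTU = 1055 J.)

€478

Heat load = 11300 MJ = 11,300,000,000 J / 1055 = 10,710,900 BTU
Gas: input = 10,710,900 / 0.94 = 11,394,575 BTU = 113.9 therm → 113.9 × €2.72 = €309.93
Electric: 10,710,900 BTU / 3412 = 3,139 kWh → × €0.251 = €787.94
Difference = |€309.93 − €787.94| = €478.00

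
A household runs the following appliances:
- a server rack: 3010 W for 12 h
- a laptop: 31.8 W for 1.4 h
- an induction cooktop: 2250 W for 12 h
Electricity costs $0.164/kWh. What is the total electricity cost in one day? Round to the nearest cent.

server rack: 3010 W × 12 h = 36,120 Wh = 36.12 kWh
laptop: 31.8 W × 1.4 h = 45 Wh = 0.04452 kWh
induction cooktop: 2250 W × 12 h = 27,000 Wh = 27 kWh
Total energy = 36.12 + 0.04452 + 27 = 63.16 kWh
Cost = 63.16 kWh × $0.164 = $10.36

$10.36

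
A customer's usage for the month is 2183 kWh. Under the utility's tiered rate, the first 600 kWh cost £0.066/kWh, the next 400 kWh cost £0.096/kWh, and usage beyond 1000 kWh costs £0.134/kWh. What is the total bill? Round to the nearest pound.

£237

First 600 kWh × £0.066 = £39.60
Next 400 kWh × £0.096 = £38.40
Remaining 1183 kWh × £0.134 = £158.52
Total = £236.52 ≈ £237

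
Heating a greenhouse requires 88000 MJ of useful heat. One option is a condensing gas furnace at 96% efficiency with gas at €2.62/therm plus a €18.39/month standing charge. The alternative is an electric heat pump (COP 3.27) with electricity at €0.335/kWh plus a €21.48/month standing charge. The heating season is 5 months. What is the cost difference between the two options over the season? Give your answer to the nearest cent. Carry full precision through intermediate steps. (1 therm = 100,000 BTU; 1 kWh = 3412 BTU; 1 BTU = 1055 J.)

€243.47

Heat load = 88000 MJ = 88,000,000,000 J / 1055 = 83,412,322 BTU
Gas: input = 83,412,322 / 0.96 = 86,887,836 BTU = 868.9 therm → 868.9 × €2.62 = €2,276.46; + 5 × €18.39 standing = €2,368.41
Heat pump: 83,412,322 BTU / 3412 = 24,450 kWh heat; / 3.27 = 7,476 kWh in → × €0.335 = €2,504.48; + 5 × €21.48 standing = €2,611.88
Difference = |€2,368.41 − €2,611.88| = €243.47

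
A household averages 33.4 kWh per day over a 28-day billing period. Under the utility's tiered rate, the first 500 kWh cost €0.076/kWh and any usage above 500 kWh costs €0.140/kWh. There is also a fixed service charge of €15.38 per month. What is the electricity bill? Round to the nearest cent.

Usage = 33.4 kWh/day × 28 days = 935.2 kWh
First 500 kWh × €0.076 = €38.00
Remaining 435.2 kWh × €0.140 = €60.93
Energy charge = €98.93; + service €15.38 = €114.31

€114.31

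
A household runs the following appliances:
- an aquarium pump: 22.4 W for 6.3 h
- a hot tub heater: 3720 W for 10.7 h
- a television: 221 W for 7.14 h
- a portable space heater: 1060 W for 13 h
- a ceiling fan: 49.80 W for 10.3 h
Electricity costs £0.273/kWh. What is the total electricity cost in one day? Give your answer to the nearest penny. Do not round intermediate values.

£15.24

aquarium pump: 22.4 W × 6.3 h = 141 Wh = 0.1411 kWh
hot tub heater: 3720 W × 10.7 h = 39,804 Wh = 39.8 kWh
television: 221 W × 7.14 h = 1,578 Wh = 1.578 kWh
portable space heater: 1060 W × 13 h = 13,780 Wh = 13.78 kWh
ceiling fan: 49.80 W × 10.3 h = 513 Wh = 0.5129 kWh
Total energy = 0.1411 + 39.8 + 1.578 + 13.78 + 0.5129 = 55.82 kWh
Cost = 55.82 kWh × £0.273 = £15.24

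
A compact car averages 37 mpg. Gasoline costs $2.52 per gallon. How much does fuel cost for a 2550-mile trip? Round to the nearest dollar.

Fuel = 2550 mi / 37 mpg = 68.92 gal
Cost = 68.92 gal × $2.52/gal = $173.68 ≈ $174

$174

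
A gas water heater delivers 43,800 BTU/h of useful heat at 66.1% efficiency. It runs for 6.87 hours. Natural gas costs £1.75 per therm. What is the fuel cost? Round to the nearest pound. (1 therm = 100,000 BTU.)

Heat delivered = 43,800 BTU/h × 6.87 h = 300,906 BTU
Gas input = 300,906 / 0.661 = 455,228 BTU
= 455,228 / 100,000 = 4.552 therm
Cost = 4.552 × £1.75/therm = £7.97 ≈ £8

£8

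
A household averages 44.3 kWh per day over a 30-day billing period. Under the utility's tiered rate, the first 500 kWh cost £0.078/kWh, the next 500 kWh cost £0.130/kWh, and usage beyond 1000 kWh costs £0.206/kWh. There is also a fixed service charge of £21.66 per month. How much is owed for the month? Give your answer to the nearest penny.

Usage = 44.3 kWh/day × 30 days = 1329 kWh
First 500 kWh × £0.078 = £39.00
Next 500 kWh × £0.130 = £65.00
Remaining 329 kWh × £0.206 = £67.77
Energy charge = £171.77; + service £21.66 = £193.43

£193.43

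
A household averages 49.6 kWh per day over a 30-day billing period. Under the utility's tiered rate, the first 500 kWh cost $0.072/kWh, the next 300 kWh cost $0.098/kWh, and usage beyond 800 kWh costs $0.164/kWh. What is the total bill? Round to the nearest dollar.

$178

Usage = 49.6 kWh/day × 30 days = 1488 kWh
First 500 kWh × $0.072 = $36.00
Next 300 kWh × $0.098 = $29.40
Remaining 688 kWh × $0.164 = $112.83
Total = $178.23 ≈ $178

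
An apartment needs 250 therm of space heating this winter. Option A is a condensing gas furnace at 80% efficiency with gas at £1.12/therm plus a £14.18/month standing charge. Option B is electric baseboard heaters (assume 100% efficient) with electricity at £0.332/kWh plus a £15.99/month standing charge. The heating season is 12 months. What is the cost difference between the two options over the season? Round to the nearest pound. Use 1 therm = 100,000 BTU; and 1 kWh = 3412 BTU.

£2104

Heat load = 250 therm × 100,000 = 25,000,000 BTU
Gas: input = 25,000,000 / 0.80 = 31,250,000 BTU = 312.5 therm → 312.5 × £1.12 = £350.00; + 12 × £14.18 standing = £520.16
Electric: 25,000,000 BTU / 3412 = 7,327 kWh → × £0.332 = £2,432.59; + 12 × £15.99 standing = £2,624.47
Difference = |£520.16 − £2,624.47| = £2,104.31 ≈ £2104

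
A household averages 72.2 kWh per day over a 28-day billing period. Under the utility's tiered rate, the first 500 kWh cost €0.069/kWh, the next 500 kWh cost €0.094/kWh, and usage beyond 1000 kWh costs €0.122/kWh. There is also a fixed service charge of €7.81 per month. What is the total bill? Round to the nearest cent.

€213.95

Usage = 72.2 kWh/day × 28 days = 2021.6 kWh
First 500 kWh × €0.069 = €34.50
Next 500 kWh × €0.094 = €47.00
Remaining 1021.6 kWh × €0.122 = €124.64
Energy charge = €206.14; + service €7.81 = €213.95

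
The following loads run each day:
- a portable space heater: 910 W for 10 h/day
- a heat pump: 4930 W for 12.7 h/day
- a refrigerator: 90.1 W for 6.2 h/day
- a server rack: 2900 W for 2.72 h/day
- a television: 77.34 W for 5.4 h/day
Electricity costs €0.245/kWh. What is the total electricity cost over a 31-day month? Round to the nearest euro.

portable space heater: 910 W × 10 h × 31 d = 282,100 Wh = 282.1 kWh
heat pump: 4930 W × 12.7 h × 31 d = 1,940,941 Wh = 1,941 kWh
refrigerator: 90.1 W × 6.2 h × 31 d = 17,317 Wh = 17.32 kWh
server rack: 2900 W × 2.72 h × 31 d = 244,528 Wh = 244.5 kWh
television: 77.34 W × 5.4 h × 31 d = 12,947 Wh = 12.95 kWh
Total energy = 282.1 + 1,941 + 17.32 + 244.5 + 12.95 = 2,498 kWh
Cost = 2,498 kWh × €0.245 = €611.97 ≈ €612

€612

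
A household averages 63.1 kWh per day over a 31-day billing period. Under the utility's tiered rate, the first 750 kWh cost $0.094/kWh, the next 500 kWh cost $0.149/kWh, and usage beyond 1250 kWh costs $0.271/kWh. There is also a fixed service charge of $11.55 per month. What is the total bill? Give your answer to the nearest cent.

Usage = 63.1 kWh/day × 31 days = 1956.1 kWh
First 750 kWh × $0.094 = $70.50
Next 500 kWh × $0.149 = $74.50
Remaining 706.1 kWh × $0.271 = $191.35
Energy charge = $336.35; + service $11.55 = $347.90

$347.90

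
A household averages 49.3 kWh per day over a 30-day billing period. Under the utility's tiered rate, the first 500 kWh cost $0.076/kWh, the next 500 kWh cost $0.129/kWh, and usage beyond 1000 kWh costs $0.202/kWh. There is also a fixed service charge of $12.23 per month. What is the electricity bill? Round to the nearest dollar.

$211

Usage = 49.3 kWh/day × 30 days = 1479 kWh
First 500 kWh × $0.076 = $38.00
Next 500 kWh × $0.129 = $64.50
Remaining 479 kWh × $0.202 = $96.76
Energy charge = $199.26; + service $12.23 = $211.49 ≈ $211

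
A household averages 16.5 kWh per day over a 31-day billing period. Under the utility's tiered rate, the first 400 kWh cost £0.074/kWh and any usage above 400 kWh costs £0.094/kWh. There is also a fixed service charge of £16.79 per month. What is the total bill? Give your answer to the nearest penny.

Usage = 16.5 kWh/day × 31 days = 511.5 kWh
First 400 kWh × £0.074 = £29.60
Remaining 111.5 kWh × £0.094 = £10.48
Energy charge = £40.08; + service £16.79 = £56.87

£56.87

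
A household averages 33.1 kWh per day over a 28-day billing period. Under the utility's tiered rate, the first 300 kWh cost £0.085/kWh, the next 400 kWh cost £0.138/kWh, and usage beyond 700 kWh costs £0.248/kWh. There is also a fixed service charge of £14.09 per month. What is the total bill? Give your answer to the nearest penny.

£151.04

Usage = 33.1 kWh/day × 28 days = 926.8 kWh
First 300 kWh × £0.085 = £25.50
Next 400 kWh × £0.138 = £55.20
Remaining 226.8 kWh × £0.248 = £56.25
Energy charge = £136.95; + service £14.09 = £151.04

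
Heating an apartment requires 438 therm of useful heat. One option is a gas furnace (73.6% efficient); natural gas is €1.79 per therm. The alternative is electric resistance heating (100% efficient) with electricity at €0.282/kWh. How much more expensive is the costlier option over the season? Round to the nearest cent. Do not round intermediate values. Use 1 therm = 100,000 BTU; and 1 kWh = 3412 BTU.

€2554.80

Heat load = 438 therm × 100,000 = 43,800,000 BTU
Gas: input = 43,800,000 / 0.736 = 59,510,870 BTU = 595.1 therm → 595.1 × €1.79 = €1,065.24
Electric: 43,800,000 BTU / 3412 = 12,840 kWh → × €0.282 = €3,620.05
Difference = |€1,065.24 − €3,620.05| = €2,554.80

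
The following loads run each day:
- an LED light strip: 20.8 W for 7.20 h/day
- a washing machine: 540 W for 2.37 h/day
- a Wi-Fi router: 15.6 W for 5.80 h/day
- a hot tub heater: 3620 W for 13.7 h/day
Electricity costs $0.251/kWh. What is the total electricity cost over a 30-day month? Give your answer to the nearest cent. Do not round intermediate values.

LED light strip: 20.8 W × 7.20 h × 30 d = 4,493 Wh = 4.493 kWh
washing machine: 540 W × 2.37 h × 30 d = 38,394 Wh = 38.39 kWh
Wi-Fi router: 15.6 W × 5.80 h × 30 d = 2,714 Wh = 2.714 kWh
hot tub heater: 3620 W × 13.7 h × 30 d = 1,487,820 Wh = 1,488 kWh
Total energy = 4.493 + 38.39 + 2.714 + 1,488 = 1,533 kWh
Cost = 1,533 kWh × $0.251 = $384.89

$384.89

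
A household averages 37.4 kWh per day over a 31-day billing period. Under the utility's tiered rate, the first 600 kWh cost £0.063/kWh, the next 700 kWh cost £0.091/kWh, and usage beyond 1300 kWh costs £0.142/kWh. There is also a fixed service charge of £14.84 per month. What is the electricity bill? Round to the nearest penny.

Usage = 37.4 kWh/day × 31 days = 1159.4 kWh
First 600 kWh × £0.063 = £37.80
Next 559.4 kWh × £0.091 = £50.91
Remaining tier: 0 kWh (not reached)
Energy charge = £88.71; + service £14.84 = £103.55

£103.55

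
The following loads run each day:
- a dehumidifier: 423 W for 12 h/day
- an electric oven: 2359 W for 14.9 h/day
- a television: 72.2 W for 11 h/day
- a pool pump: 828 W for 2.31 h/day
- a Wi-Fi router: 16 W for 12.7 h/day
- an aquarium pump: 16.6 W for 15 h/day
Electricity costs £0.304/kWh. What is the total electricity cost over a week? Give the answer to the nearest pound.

dehumidifier: 423 W × 12 h × 7 d = 35,532 Wh = 35.53 kWh
electric oven: 2359 W × 14.9 h × 7 d = 246,044 Wh = 246 kWh
television: 72.2 W × 11 h × 7 d = 5,559 Wh = 5.559 kWh
pool pump: 828 W × 2.31 h × 7 d = 13,389 Wh = 13.39 kWh
Wi-Fi router: 16 W × 12.7 h × 7 d = 1,422 Wh = 1.422 kWh
aquarium pump: 16.6 W × 15 h × 7 d = 1,743 Wh = 1.743 kWh
Total energy = 35.53 + 246 + 5.559 + 13.39 + 1.422 + 1.743 = 303.7 kWh
Cost = 303.7 kWh × £0.304 = £92.32 ≈ £92

£92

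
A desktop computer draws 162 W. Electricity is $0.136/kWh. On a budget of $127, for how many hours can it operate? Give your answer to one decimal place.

Energy budget = $127 / $0.136 per kWh = 933.8 kWh = 933,824 Wh
Runtime = 933,824 Wh / 162 W = 5,764 h

5764.3 h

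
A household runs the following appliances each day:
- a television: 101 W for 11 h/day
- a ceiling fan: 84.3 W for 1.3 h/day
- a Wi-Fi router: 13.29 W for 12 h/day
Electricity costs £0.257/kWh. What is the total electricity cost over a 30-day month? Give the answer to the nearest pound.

£11

television: 101 W × 11 h × 30 d = 33,330 Wh = 33.33 kWh
ceiling fan: 84.3 W × 1.3 h × 30 d = 3,288 Wh = 3.288 kWh
Wi-Fi router: 13.29 W × 12 h × 30 d = 4,784 Wh = 4.784 kWh
Total energy = 33.33 + 3.288 + 4.784 = 41.4 kWh
Cost = 41.4 kWh × £0.257 = £10.64 ≈ £11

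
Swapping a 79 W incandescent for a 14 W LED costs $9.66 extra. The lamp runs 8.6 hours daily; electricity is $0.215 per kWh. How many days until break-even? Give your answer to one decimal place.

80.4 days

Power saved = 79 − 14 = 65 W
Daily energy saved = 65 W × 8.6 h = 559 Wh = 0.559 kWh
Daily savings = 0.559 × $0.215 = $0.1202
Payback = $9.66 / $0.1202 per day = 80.38 days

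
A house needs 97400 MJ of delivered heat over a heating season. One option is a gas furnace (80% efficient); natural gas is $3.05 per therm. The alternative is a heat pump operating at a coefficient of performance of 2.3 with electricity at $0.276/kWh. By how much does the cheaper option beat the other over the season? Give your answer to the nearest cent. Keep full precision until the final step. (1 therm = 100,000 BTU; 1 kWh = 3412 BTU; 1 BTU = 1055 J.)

Heat load = 97400 MJ = 97,400,000,000 J / 1055 = 92,322,275 BTU
Gas: input = 92,322,275 / 0.80 = 115,402,844 BTU = 1,154 therm → 1,154 × $3.05 = $3,519.79
Heat pump: 92,322,275 BTU / 3412 = 27,060 kWh heat; / 2.3 = 11,760 kWh in → × $0.276 = $3,246.97
Difference = |$3,519.79 − $3,246.97| = $272.81

$272.81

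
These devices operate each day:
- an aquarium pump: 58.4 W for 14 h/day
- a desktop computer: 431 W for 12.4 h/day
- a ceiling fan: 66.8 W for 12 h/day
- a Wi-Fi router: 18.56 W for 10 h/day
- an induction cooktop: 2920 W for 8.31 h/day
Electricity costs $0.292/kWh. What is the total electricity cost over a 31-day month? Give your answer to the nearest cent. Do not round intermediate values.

$284.36

aquarium pump: 58.4 W × 14 h × 31 d = 25,346 Wh = 25.35 kWh
desktop computer: 431 W × 12.4 h × 31 d = 165,676 Wh = 165.7 kWh
ceiling fan: 66.8 W × 12 h × 31 d = 24,850 Wh = 24.85 kWh
Wi-Fi router: 18.56 W × 10 h × 31 d = 5,754 Wh = 5.754 kWh
induction cooktop: 2920 W × 8.31 h × 31 d = 752,221 Wh = 752.2 kWh
Total energy = 25.35 + 165.7 + 24.85 + 5.754 + 752.2 = 973.8 kWh
Cost = 973.8 kWh × $0.292 = $284.36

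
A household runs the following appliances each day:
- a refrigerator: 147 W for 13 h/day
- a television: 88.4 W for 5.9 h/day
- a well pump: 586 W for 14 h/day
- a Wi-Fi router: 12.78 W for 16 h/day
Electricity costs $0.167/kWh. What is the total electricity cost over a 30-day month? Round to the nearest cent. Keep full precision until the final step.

$54.31

refrigerator: 147 W × 13 h × 30 d = 57,330 Wh = 57.33 kWh
television: 88.4 W × 5.9 h × 30 d = 15,647 Wh = 15.65 kWh
well pump: 586 W × 14 h × 30 d = 246,120 Wh = 246.1 kWh
Wi-Fi router: 12.78 W × 16 h × 30 d = 6,134 Wh = 6.134 kWh
Total energy = 57.33 + 15.65 + 246.1 + 6.134 = 325.2 kWh
Cost = 325.2 kWh × $0.167 = $54.31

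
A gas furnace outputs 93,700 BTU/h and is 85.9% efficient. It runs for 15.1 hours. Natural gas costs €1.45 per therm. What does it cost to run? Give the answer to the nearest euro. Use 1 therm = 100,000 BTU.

Heat delivered = 93,700 BTU/h × 15.1 h = 1,414,870 BTU
Gas input = 1,414,870 / 0.859 = 1,647,113 BTU
= 1,647,113 / 100,000 = 16.47 therm
Cost = 16.47 × €1.45/therm = €23.88 ≈ €24

€24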